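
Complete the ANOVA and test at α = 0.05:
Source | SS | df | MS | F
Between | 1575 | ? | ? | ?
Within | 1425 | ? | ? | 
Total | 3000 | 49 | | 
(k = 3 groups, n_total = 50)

df_between = 2, df_within = 47. MS_between = 787.5, MS_within = 30.32. F = 25.974, F_crit ≈ 3.195. Reject H₀.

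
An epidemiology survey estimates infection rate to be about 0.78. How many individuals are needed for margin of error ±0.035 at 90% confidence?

n = z²p(1-p)/E² = 1.645²×0.78×0.22/0.035² = 379.1 → n = 380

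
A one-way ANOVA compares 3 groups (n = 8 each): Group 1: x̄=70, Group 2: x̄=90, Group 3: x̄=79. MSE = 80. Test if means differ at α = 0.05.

Grand mean = 79.67. SS_between = 1605.33, MS_between = 802.67. F = 10.033, F_crit ≈ 3.467. Reject H₀.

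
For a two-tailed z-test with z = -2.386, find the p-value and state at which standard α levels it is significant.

p = 2·P(Z > |-2.386|) = 2·(1 - Φ(2.386)) ≈ 0.017. Significant at α = 0.1; Significant at α = 0.05.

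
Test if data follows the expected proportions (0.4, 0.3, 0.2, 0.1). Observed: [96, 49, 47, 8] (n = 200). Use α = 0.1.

Expected: [80.0, 60.0, 40.0, 20.0]. χ² = 13.642. df = 3, critical = 6.251. Reject H₀.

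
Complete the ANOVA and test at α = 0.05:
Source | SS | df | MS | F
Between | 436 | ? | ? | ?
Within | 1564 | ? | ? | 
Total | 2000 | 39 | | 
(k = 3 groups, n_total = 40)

df_between = 2, df_within = 37. MS_between = 218.0, MS_within = 42.27. F = 5.157, F_crit ≈ 3.252. Reject H₀.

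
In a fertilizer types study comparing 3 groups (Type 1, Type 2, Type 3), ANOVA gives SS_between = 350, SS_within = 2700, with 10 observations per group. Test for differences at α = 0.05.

df_between = 2, df_within = 27. F = MS_between/MS_within = 175.0/100.0 = 1.75. F_crit ≈ 3.354. Fail to reject H₀.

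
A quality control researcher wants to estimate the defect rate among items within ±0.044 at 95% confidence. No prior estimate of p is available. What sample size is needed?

Conservative approach: use p = 0.5 (maximizes p(1-p) = 0.25). n = z²(0.25)/E² = 1.96²×0.25/0.044² = 496.1 → n = 497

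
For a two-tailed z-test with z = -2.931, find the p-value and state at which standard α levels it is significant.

p = 2·P(Z > |-2.931|) = 2·(1 - Φ(2.931)) ≈ 0.0034. Significant at α = 0.1; Significant at α = 0.05; Significant at α = 0.01.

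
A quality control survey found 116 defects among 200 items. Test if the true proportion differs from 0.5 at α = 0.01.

p̂ = 0.58, p₀ = 0.5. z = (p̂ - p₀)/√(p₀(1-p₀)/n) = 2.263. Critical: ±2.576. Fail to reject H₀.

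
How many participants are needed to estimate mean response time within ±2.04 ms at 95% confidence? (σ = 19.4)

n = (z*σ/E)² = (1.96×19.4/2.04)² = 347.4 → n = 348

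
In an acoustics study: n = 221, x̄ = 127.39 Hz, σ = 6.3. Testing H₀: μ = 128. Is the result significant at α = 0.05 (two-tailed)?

z = (127.39 - 128)/(6.3/√221) = -1.439. Since |z| ≤ 1.96, not significant at α = 0.05.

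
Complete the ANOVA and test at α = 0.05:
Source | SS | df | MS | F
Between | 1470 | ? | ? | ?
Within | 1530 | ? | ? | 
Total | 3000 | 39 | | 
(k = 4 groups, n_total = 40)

df_between = 3, df_within = 36. MS_between = 490.0, MS_within = 42.5. F = 11.529, F_crit ≈ 2.866. Reject H₀.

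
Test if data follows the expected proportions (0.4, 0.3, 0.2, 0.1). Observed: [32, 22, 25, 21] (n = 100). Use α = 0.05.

Expected: [40.0, 30.0, 20.0, 10.0]. χ² = 17.083. df = 3, critical = 7.815. Reject H₀.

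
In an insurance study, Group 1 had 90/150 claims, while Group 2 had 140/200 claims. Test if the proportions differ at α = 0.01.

p̂₁ = 0.6, p̂₂ = 0.7, pooled p̂ = 0.657. z = -1.95. Critical: ±2.576. Fail to reject H₀.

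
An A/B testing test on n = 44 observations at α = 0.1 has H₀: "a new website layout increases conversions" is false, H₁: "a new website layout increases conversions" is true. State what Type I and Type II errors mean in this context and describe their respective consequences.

Type I (false positive): concluding that a new website layout increases conversions when it is not — rolling out a layout that doesn't actually help — wasted engineering effort. Type II (false negative): failing to conclude that a new website layout increases conversions when it is — discarding a layout that would have improved conversions — lost revenue. Which is costlier depends on domain priorities and is a judgement call rather than a statistical fact.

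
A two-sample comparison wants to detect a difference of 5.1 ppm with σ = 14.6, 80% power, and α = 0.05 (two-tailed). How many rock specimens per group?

n per group = 2(z_α/2 + z_β)²σ²/d² = 2×(1.96 + 0.84)²×14.6²/5.1² = 128.5 → n = 129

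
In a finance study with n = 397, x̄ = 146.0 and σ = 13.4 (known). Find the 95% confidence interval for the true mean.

CI = x̄ ± z*(σ/√n) = 146.0 ± 1.96(13.4/√397) = 146.0 ± 1.32 = (144.68, 147.32)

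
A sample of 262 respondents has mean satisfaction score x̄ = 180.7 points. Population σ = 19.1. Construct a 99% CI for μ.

CI = x̄ ± z*(σ/√n) = 180.7 ± 2.576(19.1/√262) = 180.7 ± 3.04 = (177.66, 183.74)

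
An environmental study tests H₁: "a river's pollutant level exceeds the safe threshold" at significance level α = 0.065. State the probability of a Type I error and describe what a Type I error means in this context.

P(Type I error) = α = 0.065. A Type I error is rejecting H₀ when H₀ is actually true (false positive) — here, concluding that a river's pollutant level exceeds the safe threshold when in fact this is not the case. Consequence: shutting down a compliant factory unnecessarily.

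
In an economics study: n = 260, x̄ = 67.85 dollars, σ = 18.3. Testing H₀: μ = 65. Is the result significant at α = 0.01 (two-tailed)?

z = (67.85 - 65)/(18.3/√260) = 2.511. Since |z| ≤ 2.576, not significant at α = 0.01.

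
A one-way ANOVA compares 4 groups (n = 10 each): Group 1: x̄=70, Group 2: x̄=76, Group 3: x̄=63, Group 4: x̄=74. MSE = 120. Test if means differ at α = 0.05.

Grand mean = 70.75. SS_between = 987.5, MS_between = 329.17. F = 2.743, F_crit ≈ 2.866. Fail to reject H₀.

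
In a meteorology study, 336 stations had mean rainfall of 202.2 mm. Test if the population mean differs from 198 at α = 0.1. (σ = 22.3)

z = (x̄ - μ₀)/(σ/√n) = (202.2 - 198)/(22.3/√336) = 3.452. Critical value: ±1.645. Since |3.452| > 1.645, Reject H₀.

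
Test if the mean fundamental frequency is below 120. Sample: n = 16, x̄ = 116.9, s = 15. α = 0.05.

t = (116.9 - 120)/(15/√16) = -0.827, df = 15. Critical t = -1.753. Fail to reject H₀.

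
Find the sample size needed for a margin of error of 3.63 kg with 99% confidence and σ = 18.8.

n = (z*σ/E)² = (2.576×18.8/3.63)² = 178.0 → n = 178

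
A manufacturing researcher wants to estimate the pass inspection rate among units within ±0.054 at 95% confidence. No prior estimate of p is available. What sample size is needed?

Conservative approach: use p = 0.5 (maximizes p(1-p) = 0.25). n = z²(0.25)/E² = 1.96²×0.25/0.054² = 329.4 → n = 330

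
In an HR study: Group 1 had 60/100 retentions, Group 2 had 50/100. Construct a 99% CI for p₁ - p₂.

p̂₁ = 0.6, p̂₂ = 0.5. Difference = 0.1. CI = (-0.08, 0.28)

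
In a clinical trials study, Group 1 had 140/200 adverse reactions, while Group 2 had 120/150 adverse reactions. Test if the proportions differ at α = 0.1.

p̂₁ = 0.7, p̂₂ = 0.8, pooled p̂ = 0.743. z = -2.118. Critical: ±1.645. Reject H₀.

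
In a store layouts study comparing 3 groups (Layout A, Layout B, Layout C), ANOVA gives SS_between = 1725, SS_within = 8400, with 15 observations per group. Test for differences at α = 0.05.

df_between = 2, df_within = 42. F = MS_between/MS_within = 862.5/200.0 = 4.312. F_crit ≈ 3.22. Reject H₀. At least one mean differs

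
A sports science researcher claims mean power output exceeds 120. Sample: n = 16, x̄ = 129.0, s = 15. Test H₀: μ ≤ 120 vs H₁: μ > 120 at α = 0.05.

t = (129.0 - 120)/(15/√16) = 2.4, df = 15. Critical t = 1.753. Reject H₀.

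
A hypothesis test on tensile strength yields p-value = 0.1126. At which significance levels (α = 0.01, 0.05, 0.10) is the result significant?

p = 0.1126. Not significant at any of the given levels.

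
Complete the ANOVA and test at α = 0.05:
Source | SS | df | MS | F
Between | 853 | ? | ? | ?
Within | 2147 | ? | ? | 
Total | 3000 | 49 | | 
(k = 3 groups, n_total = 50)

df_between = 2, df_within = 47. MS_between = 426.5, MS_within = 45.68. F = 9.337, F_crit ≈ 3.195. Reject H₀.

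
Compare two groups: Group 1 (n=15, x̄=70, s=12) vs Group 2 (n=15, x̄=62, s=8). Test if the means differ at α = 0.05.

Pooled sp = 10.2. t = 2.148, df = 28. Critical t = ±2.048. Reject H₀.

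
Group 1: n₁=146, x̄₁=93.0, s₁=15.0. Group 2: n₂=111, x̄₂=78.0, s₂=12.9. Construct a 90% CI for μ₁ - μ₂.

Difference = 15.0. SE = √(15.0²/146 + 12.9²/111) = 1.744. CI = (12.13, 17.87)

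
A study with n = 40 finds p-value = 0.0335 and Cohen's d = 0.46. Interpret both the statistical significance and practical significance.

Statistically significant (p = 0.0335 < 0.05). Cohen's d = 0.46 indicates a small effect size. Both statistical and practical significance should be considered.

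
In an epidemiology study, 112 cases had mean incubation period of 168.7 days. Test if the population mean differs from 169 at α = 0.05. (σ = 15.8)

z = (x̄ - μ₀)/(σ/√n) = (168.7 - 169)/(15.8/√112) = -0.201. Critical value: ±1.96. Since |-0.201| ≤ 1.96, Fail to reject H₀.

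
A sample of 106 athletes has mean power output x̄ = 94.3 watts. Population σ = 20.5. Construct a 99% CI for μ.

CI = x̄ ± z*(σ/√n) = 94.3 ± 2.576(20.5/√106) = 94.3 ± 5.13 = (89.17, 99.43)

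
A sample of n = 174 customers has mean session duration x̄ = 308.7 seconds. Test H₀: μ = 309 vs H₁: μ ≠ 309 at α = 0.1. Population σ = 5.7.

z = (x̄ - μ₀)/(σ/√n) = (308.7 - 309)/(5.7/√174) = -0.694. Critical value: ±1.645. Since |-0.694| ≤ 1.645, Fail to reject H₀.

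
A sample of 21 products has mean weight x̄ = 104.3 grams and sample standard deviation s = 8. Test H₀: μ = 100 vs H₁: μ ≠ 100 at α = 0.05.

t = (x̄ - μ₀)/(s/√n) = (104.3 - 100)/(8/√21) = 2.463. df = 20, critical t = ±2.086. Reject H₀.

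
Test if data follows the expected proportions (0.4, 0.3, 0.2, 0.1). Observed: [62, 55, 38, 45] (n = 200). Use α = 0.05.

Expected: [80.0, 60.0, 40.0, 20.0]. χ² = 35.817. df = 3, critical = 7.815. Reject H₀.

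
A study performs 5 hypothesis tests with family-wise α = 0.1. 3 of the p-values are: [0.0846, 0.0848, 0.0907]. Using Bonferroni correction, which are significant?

Bonferroni α = 0.1/5 = 0.02. None of the given p-values are significant.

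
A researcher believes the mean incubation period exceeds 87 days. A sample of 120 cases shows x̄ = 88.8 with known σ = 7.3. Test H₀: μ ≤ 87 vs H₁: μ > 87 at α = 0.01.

z = 2.701. Critical value: 2.33. Reject H₀.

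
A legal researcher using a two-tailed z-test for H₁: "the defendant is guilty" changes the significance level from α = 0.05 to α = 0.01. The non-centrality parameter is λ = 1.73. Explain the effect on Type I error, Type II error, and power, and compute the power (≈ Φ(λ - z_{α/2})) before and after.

Decreasing α from 0.05 to 0.01:
• Type I error rate decreases (α is the Type I rate by definition).
• Critical value moves from z_{α/2} = 1.96 to 2.576, so power = Φ(λ - z_{α/2}) goes from Φ(1.73 - 1.96) = 0.409 to Φ(1.73 - 2.576) = 0.199.
• Type II error rate β = 1 - power therefore increases (0.591 → 0.801).
Appropriate when false positives are costly — here, convicting an innocent person.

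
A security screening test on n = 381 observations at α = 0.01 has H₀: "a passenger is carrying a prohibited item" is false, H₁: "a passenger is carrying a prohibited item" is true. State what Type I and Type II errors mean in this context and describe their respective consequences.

Type I (false positive): concluding that a passenger is carrying a prohibited item when it is not — detaining an innocent passenger — delay and inconvenience. Type II (false negative): failing to conclude that a passenger is carrying a prohibited item when it is — letting a prohibited item through — security breach. Which is costlier depends on domain priorities and is a judgement call rather than a statistical fact.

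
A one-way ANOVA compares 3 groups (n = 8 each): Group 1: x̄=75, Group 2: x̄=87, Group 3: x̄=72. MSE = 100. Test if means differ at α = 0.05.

Grand mean = 78.0. SS_between = 1008.0, MS_between = 504.0. F = 5.04, F_crit ≈ 3.467. Reject H₀.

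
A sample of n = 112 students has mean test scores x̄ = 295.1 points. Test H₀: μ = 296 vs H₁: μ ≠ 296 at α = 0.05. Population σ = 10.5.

z = (x̄ - μ₀)/(σ/√n) = (295.1 - 296)/(10.5/√112) = -0.907. Critical value: ±1.96. Since |-0.907| ≤ 1.96, Fail to reject H₀.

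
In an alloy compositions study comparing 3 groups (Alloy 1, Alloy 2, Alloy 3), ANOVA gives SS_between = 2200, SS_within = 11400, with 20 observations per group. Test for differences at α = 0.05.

df_between = 2, df_within = 57. F = MS_between/MS_within = 1100.0/200.0 = 5.5. F_crit ≈ 3.159. Reject H₀. At least one mean differs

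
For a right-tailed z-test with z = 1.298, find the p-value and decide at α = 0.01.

p = P(Z > 1.298) = 1 - Φ(1.298) ≈ 0.0971. Since p ≥ 0.01, fail to reject H₀ (not significant) at α = 0.01.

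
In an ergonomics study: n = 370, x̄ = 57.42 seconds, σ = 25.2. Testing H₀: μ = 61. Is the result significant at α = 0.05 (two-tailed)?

z = (57.42 - 61)/(25.2/√370) = -2.733. Since |z| > 1.96, significant at α = 0.05.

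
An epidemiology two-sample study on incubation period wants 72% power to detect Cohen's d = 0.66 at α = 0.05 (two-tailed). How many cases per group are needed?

z_{α/2} = 1.96, z_β = Φ⁻¹(0.72) = 0.583. For medium effect (d = 0.66): n per group = 2(z_{α/2} + z_β)²/d² = 2(1.96 + 0.583)²/0.66² = 29.7 → 30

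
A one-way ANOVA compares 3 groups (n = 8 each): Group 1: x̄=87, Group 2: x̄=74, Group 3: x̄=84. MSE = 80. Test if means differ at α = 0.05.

Grand mean = 81.67. SS_between = 741.33, MS_between = 370.67. F = 4.633, F_crit ≈ 3.467. Reject H₀.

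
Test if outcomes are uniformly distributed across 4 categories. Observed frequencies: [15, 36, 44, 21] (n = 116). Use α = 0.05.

Expected = 29 each. χ² = Σ(O-E)²/E = 18.414. df = 3, critical value = 7.815. Reject H₀.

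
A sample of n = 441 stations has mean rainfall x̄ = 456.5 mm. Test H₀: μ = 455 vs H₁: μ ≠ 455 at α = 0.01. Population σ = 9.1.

z = (x̄ - μ₀)/(σ/√n) = (456.5 - 455)/(9.1/√441) = 3.462. Critical value: ±2.576. Since |3.462| > 2.576, Reject H₀.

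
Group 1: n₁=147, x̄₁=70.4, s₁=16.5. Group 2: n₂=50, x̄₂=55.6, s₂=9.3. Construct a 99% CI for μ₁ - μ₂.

Difference = 14.8. SE = √(16.5²/147 + 9.3²/50) = 1.893. CI = (9.92, 19.68)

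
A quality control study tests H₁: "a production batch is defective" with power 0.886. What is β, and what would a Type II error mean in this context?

β = 1 - power = 1 - 0.886 = 0.114. A Type II error is failing to reject H₀ when H₀ is false (false negative) — here, failing to conclude that a production batch is defective when in fact it is true. Consequence: shipping a defective batch — faulty products reach customers.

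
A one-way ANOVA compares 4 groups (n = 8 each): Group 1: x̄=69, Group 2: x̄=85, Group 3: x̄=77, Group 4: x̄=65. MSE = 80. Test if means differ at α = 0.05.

Grand mean = 74.0. SS_between = 1888.0, MS_between = 629.33. F = 7.867, F_crit ≈ 2.947. Reject H₀.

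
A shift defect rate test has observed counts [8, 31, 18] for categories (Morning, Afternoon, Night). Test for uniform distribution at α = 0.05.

Expected = 19 each. χ² = Σ(O-E)²/E = 14.0. df = 2, critical value = 5.991. Reject H₀.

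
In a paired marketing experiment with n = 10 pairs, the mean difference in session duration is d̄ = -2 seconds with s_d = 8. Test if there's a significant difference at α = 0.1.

t = d̄/(s_d/√n) = -2/(8/√10) = -0.791. df = 9, critical t = ±1.833. Fail to reject H₀.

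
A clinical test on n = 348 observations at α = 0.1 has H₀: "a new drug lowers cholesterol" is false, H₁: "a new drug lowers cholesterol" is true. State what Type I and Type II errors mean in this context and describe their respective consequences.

Type I (false positive): concluding that a new drug lowers cholesterol when it is not — approving an ineffective drug — patients take a useless medication and may skip effective alternatives. Type II (false negative): failing to conclude that a new drug lowers cholesterol when it is — shelving an effective drug — patients miss out on a treatment that would have helped. Which is costlier depends on domain priorities and is a judgement call rather than a statistical fact.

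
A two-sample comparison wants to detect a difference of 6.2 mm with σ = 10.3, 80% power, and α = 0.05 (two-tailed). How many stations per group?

n per group = 2(z_α/2 + z_β)²σ²/d² = 2×(1.96 + 0.84)²×10.3²/6.2² = 43.3 → n = 44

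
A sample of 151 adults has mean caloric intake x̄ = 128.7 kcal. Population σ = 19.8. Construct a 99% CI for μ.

CI = x̄ ± z*(σ/√n) = 128.7 ± 2.576(19.8/√151) = 128.7 ± 4.15 = (124.55, 132.85)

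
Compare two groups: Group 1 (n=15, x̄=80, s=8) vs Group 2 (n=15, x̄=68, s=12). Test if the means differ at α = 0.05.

Pooled sp = 10.2. t = 3.223, df = 28. Critical t = ±2.048. Reject H₀.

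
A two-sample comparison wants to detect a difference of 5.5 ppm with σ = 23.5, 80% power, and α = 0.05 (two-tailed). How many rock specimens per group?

n per group = 2(z_α/2 + z_β)²σ²/d² = 2×(1.96 + 0.84)²×23.5²/5.5² = 286.3 → n = 287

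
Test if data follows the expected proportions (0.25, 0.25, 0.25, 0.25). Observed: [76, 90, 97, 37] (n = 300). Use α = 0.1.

Expected: [75.0, 75.0, 75.0, 75.0]. χ² = 28.72. df = 3, critical = 6.251. Reject H₀.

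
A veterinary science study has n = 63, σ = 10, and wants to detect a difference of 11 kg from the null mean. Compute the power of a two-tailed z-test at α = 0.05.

SE = σ/√n = 10/√63 = 1.26. Non-centrality λ = d/SE = 11/1.26 = 8.731. Power ≈ Φ(λ - z_{α/2}) = Φ(8.731 - 1.96) = Φ(6.771) = 1.0.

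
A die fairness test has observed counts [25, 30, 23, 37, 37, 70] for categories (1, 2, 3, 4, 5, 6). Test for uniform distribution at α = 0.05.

Expected = 37 each. χ² = Σ(O-E)²/E = 39.946. df = 5, critical value = 11.07. Reject H₀.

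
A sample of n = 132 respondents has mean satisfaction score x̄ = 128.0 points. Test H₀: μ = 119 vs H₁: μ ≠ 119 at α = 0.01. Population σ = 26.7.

z = (x̄ - μ₀)/(σ/√n) = (128.0 - 119)/(26.7/√132) = 3.873. Critical value: ±2.576. Since |3.873| > 2.576, Reject H₀.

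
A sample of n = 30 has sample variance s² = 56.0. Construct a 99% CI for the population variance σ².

df = 29. χ²_{0.005} = 52.336, χ²_{0.995} = 13.121. CI for σ² = ((n-1)s²/χ²_{α/2}, (n-1)s²/χ²_{1-α/2}) = (29·56.0/52.336, 29·56.0/13.121) = (31.03, 123.77)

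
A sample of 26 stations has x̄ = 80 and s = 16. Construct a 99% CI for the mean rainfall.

CI = x̄ ± t*(s/√n) = 80 ± 2.787(16/√26) = (71.25, 88.75)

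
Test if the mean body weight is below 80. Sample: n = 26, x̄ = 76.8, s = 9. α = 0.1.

t = (76.8 - 80)/(9/√26) = -1.813, df = 25. Critical t = -1.316. Reject H₀.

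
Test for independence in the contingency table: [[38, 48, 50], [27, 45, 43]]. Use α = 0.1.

χ² = 0.733. df = 2, critical = 4.605. Fail to reject H₀. No evidence of dependence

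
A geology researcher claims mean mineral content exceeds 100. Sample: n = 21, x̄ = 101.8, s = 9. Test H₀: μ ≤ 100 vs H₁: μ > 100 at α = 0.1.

t = (101.8 - 100)/(9/√21) = 0.917, df = 20. Critical t = 1.325. Fail to reject H₀.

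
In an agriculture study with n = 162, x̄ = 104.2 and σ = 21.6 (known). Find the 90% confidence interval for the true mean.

CI = x̄ ± z*(σ/√n) = 104.2 ± 1.645(21.6/√162) = 104.2 ± 2.79 = (101.41, 106.99)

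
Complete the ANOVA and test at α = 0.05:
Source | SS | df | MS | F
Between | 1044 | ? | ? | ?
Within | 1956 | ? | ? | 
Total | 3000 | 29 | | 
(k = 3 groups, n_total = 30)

df_between = 2, df_within = 27. MS_between = 522.0, MS_within = 72.44. F = 7.206, F_crit ≈ 3.354. Reject H₀.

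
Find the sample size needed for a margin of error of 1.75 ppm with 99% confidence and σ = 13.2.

n = (z*σ/E)² = (2.576×13.2/1.75)² = 377.5 → n = 378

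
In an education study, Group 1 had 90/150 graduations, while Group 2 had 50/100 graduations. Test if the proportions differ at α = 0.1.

p̂₁ = 0.6, p̂₂ = 0.5, pooled p̂ = 0.56. z = 1.56. Critical: ±1.645. Fail to reject H₀.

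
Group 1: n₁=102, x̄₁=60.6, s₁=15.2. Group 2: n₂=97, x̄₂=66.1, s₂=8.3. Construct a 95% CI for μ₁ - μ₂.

Difference = -5.5. SE = √(15.2²/102 + 8.3²/97) = 1.725. CI = (-8.88, -2.12)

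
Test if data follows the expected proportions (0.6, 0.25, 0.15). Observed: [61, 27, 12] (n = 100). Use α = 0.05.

Expected: [60.0, 25.0, 15.0]. χ² = 0.777. df = 2, critical = 5.991. Fail to reject H₀.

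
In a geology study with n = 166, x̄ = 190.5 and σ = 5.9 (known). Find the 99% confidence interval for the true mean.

CI = x̄ ± z*(σ/√n) = 190.5 ± 2.576(5.9/√166) = 190.5 ± 1.18 = (189.32, 191.68)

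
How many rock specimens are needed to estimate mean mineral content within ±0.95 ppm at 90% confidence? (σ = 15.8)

n = (z*σ/E)² = (1.645×15.8/0.95)² = 748.5 → n = 749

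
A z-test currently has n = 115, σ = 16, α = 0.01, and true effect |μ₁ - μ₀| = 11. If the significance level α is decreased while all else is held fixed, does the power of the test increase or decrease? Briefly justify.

Power decreases: a smaller α raises the critical value, so less of the H₁ sampling distribution falls in the rejection region.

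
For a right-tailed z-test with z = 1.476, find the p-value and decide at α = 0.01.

p = P(Z > 1.476) = 1 - Φ(1.476) ≈ 0.07. Since p ≥ 0.01, fail to reject H₀ (not significant) at α = 0.01.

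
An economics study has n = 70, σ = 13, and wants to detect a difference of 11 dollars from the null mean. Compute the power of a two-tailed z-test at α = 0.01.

SE = σ/√n = 13/√70 = 1.554. Non-centrality λ = d/SE = 11/1.554 = 7.079. Power ≈ Φ(λ - z_{α/2}) = Φ(7.079 - 2.576) = Φ(4.503) = 1.0.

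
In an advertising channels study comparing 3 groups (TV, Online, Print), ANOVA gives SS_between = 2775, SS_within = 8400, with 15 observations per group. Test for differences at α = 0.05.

df_between = 2, df_within = 42. F = MS_between/MS_within = 1387.5/200.0 = 6.938. F_crit ≈ 3.22. Reject H₀. At least one mean differs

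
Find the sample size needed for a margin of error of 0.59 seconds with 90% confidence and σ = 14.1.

n = (z*σ/E)² = (1.645×14.1/0.59)² = 1545.5 → n = 1546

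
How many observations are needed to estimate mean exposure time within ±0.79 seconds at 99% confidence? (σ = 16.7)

n = (z*σ/E)² = (2.576×16.7/0.79)² = 2965.3 → n = 2966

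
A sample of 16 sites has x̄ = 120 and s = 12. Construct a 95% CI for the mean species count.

CI = x̄ ± t*(s/√n) = 120 ± 2.131(12/√16) = (113.61, 126.39)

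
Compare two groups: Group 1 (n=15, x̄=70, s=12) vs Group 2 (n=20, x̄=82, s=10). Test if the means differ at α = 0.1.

Pooled sp = 10.89. t = -3.225, df = 33. Critical t = ±1.692. Reject H₀.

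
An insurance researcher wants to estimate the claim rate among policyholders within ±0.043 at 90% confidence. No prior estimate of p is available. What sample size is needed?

Conservative approach: use p = 0.5 (maximizes p(1-p) = 0.25). n = z²(0.25)/E² = 1.645²×0.25/0.043² = 365.9 → n = 366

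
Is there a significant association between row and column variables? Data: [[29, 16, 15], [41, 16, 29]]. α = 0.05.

χ² = 1.943. df = 2, critical = 5.991. Fail to reject H₀. No evidence of dependence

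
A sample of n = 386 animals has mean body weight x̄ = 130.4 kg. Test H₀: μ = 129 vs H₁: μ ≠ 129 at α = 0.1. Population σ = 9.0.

z = (x̄ - μ₀)/(σ/√n) = (130.4 - 129)/(9.0/√386) = 3.056. Critical value: ±1.645. Since |3.056| > 1.645, Reject H₀.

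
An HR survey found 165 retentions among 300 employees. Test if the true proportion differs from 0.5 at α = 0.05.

p̂ = 0.55, p₀ = 0.5. z = (p̂ - p₀)/√(p₀(1-p₀)/n) = 1.732. Critical: ±1.96. Fail to reject H₀.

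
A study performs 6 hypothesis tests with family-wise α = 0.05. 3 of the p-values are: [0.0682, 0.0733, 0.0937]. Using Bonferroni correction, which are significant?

Bonferroni α = 0.05/6 = 0.00833. None of the given p-values are significant.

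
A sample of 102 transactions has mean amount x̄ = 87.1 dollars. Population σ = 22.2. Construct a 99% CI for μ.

CI = x̄ ± z*(σ/√n) = 87.1 ± 2.576(22.2/√102) = 87.1 ± 5.66 = (81.44, 92.76)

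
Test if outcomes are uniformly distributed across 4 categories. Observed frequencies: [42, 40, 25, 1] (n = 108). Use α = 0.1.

Expected = 27 each. χ² = Σ(O-E)²/E = 39.778. df = 3, critical value = 6.251. Reject H₀.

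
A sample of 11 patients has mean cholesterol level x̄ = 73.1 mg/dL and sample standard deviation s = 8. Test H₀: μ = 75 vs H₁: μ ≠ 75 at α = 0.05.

t = (x̄ - μ₀)/(s/√n) = (73.1 - 75)/(8/√11) = -0.788. df = 10, critical t = ±2.228. Fail to reject H₀.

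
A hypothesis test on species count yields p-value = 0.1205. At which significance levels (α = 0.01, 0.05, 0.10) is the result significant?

p = 0.1205. Not significant at any of the given levels.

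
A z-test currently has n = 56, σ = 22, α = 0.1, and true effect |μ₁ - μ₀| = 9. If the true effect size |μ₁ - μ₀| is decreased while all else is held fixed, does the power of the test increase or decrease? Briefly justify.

Power decreases: a smaller true effect decreases the non-centrality λ = |μ₁ - μ₀|/(σ/√n).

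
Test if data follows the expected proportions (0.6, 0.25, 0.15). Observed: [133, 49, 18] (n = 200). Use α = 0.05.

Expected: [120.0, 50.0, 30.0]. χ² = 6.228. df = 2, critical = 5.991. Reject H₀.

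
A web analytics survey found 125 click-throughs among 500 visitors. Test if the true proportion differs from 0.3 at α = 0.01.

p̂ = 0.25, p₀ = 0.3. z = (p̂ - p₀)/√(p₀(1-p₀)/n) = -2.44. Critical: ±2.576. Fail to reject H₀.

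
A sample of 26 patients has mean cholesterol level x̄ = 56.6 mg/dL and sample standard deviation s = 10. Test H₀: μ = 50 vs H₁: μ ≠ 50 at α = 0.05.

t = (x̄ - μ₀)/(s/√n) = (56.6 - 50)/(10/√26) = 3.365. df = 25, critical t = ±2.06. Reject H₀.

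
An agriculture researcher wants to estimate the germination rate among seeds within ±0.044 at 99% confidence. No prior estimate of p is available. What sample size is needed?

Conservative approach: use p = 0.5 (maximizes p(1-p) = 0.25). n = z²(0.25)/E² = 2.576²×0.25/0.044² = 856.9 → n = 857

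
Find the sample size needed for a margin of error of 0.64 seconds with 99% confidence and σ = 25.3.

n = (z*σ/E)² = (2.576×25.3/0.64)² = 10369.9 → n = 10370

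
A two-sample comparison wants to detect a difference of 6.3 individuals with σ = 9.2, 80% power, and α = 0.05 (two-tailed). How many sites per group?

n per group = 2(z_α/2 + z_β)²σ²/d² = 2×(1.96 + 0.84)²×9.2²/6.3² = 33.4 → n = 34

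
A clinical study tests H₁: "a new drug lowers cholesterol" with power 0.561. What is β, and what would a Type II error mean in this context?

β = 1 - power = 1 - 0.561 = 0.439. A Type II error is failing to reject H₀ when H₀ is false (false negative) — here, failing to conclude that a new drug lowers cholesterol when in fact it is true. Consequence: shelving an effective drug — patients miss out on a treatment that would have helped.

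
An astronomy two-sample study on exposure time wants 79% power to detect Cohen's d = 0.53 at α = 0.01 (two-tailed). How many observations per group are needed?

z_{α/2} = 2.576, z_β = Φ⁻¹(0.79) = 0.806. For medium effect (d = 0.53): n per group = 2(z_{α/2} + z_β)²/d² = 2(2.576 + 0.806)²/0.53² = 81.4 → 82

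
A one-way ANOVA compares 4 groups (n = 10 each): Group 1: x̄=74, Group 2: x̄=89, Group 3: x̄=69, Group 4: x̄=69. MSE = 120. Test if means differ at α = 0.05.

Grand mean = 75.25. SS_between = 2687.5, MS_between = 895.83. F = 7.465, F_crit ≈ 2.866. Reject H₀.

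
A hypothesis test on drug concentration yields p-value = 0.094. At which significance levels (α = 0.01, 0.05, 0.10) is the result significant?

p = 0.094. Significant at: α = 0.1.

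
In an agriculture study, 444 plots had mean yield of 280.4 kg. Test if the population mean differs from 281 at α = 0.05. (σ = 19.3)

z = (x̄ - μ₀)/(σ/√n) = (280.4 - 281)/(19.3/√444) = -0.655. Critical value: ±1.96. Since |-0.655| ≤ 1.96, Fail to reject H₀.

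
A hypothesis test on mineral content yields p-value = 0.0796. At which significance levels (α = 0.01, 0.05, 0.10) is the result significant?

p = 0.0796. Significant at: α = 0.1.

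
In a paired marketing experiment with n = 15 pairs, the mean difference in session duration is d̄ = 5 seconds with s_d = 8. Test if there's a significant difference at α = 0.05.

t = d̄/(s_d/√n) = 5/(8/√15) = 2.421. df = 14, critical t = ±2.145. Reject H₀.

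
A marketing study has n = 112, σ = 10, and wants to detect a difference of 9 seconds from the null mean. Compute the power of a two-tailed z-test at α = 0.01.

SE = σ/√n = 10/√112 = 0.945. Non-centrality λ = d/SE = 9/0.945 = 9.525. Power ≈ Φ(λ - z_{α/2}) = Φ(9.525 - 2.576) = Φ(6.949) = 1.0.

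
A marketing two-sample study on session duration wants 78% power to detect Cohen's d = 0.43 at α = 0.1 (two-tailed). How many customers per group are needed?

z_{α/2} = 1.645, z_β = Φ⁻¹(0.78) = 0.772. For small effect (d = 0.43): n per group = 2(z_{α/2} + z_β)²/d² = 2(1.645 + 0.772)²/0.43² = 63.2 → 64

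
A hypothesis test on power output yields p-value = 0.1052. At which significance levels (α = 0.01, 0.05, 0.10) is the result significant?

p = 0.1052. Not significant at any of the given levels.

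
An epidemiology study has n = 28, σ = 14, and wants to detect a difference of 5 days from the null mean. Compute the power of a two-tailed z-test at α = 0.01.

SE = σ/√n = 14/√28 = 2.646. Non-centrality λ = d/SE = 5/2.646 = 1.89. Power ≈ Φ(λ - z_{α/2}) = Φ(1.89 - 2.576) = Φ(-0.686) = 0.246.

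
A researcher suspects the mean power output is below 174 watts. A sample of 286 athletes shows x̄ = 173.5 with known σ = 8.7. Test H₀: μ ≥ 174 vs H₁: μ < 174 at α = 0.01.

z = -0.972. Critical value: -2.33. Fail to reject H₀.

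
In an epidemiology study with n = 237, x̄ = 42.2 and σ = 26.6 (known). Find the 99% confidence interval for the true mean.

CI = x̄ ± z*(σ/√n) = 42.2 ± 2.576(26.6/√237) = 42.2 ± 4.45 = (37.75, 46.65)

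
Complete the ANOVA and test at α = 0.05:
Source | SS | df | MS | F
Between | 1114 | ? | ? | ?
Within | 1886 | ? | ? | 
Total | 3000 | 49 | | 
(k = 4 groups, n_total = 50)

df_between = 3, df_within = 46. MS_between = 371.33, MS_within = 41.0. F = 9.057, F_crit ≈ 2.807. Reject H₀.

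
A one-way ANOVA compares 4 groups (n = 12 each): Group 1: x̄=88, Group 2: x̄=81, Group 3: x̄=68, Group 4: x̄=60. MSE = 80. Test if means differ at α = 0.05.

Grand mean = 74.25. SS_between = 5721.0, MS_between = 1907.0. F = 23.837, F_crit ≈ 2.816. Reject H₀.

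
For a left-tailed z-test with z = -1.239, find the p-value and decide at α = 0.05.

p = P(Z < -1.239) = Φ(-1.239) ≈ 0.1077. Since p ≥ 0.05, fail to reject H₀ (not significant) at α = 0.05.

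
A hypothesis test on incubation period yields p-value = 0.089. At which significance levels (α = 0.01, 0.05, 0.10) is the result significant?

p = 0.089. Significant at: α = 0.1.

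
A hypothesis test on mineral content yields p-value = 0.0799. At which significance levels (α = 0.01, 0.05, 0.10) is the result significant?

p = 0.0799. Significant at: α = 0.1.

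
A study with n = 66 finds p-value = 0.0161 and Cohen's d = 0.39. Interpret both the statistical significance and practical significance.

Statistically significant (p = 0.0161 < 0.05). Cohen's d = 0.39 indicates a small effect size. Both statistical and practical significance should be considered.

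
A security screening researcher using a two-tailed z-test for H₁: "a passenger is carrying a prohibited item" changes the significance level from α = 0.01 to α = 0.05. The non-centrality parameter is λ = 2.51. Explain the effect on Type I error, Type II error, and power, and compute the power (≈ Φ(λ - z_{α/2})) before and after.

Increasing α from 0.01 to 0.05:
• Type I error rate increases (α is the Type I rate by definition).
• Critical value moves from z_{α/2} = 2.576 to 1.96, so power = Φ(λ - z_{α/2}) goes from Φ(2.51 - 2.576) = 0.474 to Φ(2.51 - 1.96) = 0.709.
• Type II error rate β = 1 - power therefore decreases (0.526 → 0.291).
Appropriate when false negatives are costly — here, letting a prohibited item through — security breach.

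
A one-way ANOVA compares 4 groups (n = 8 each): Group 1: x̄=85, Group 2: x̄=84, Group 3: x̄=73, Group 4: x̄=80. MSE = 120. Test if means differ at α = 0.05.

Grand mean = 80.5. SS_between = 712.0, MS_between = 237.33. F = 1.978, F_crit ≈ 2.947. Fail to reject H₀.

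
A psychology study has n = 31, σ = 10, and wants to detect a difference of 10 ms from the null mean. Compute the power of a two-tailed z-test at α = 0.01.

SE = σ/√n = 10/√31 = 1.796. Non-centrality λ = d/SE = 10/1.796 = 5.568. Power ≈ Φ(λ - z_{α/2}) = Φ(5.568 - 2.576) = Φ(2.992) = 0.999.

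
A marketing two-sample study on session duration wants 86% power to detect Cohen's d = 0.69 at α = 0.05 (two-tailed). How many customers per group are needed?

z_{α/2} = 1.96, z_β = Φ⁻¹(0.86) = 1.08. For medium effect (d = 0.69): n per group = 2(z_{α/2} + z_β)²/d² = 2(1.96 + 1.08)²/0.69² = 38.8 → 39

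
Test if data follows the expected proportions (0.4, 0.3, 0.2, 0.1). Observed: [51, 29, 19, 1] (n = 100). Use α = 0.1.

Expected: [40.0, 30.0, 20.0, 10.0]. χ² = 11.208. df = 3, critical = 6.251. Reject H₀.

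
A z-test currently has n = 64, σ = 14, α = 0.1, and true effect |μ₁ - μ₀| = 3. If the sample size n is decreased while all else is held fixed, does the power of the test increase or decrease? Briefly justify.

Power decreases: a smaller n inflates the standard error σ/√n, pulling the sampling distribution under H₁ back toward the critical value.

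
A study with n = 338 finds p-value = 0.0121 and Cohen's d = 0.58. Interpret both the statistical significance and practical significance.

Statistically significant (p = 0.0121 < 0.05). Cohen's d = 0.58 indicates a medium effect size. Both statistical and practical significance should be considered.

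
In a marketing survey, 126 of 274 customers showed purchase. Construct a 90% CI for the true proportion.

p̂ = 0.46. CI = p̂ ± z*√(p̂(1-p̂)/n) = (0.41, 0.509)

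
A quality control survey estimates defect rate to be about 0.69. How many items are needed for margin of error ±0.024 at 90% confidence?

n = z²p(1-p)/E² = 1.645²×0.69×0.31/0.024² = 1004.9 → n = 1005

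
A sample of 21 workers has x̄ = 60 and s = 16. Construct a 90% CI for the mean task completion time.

CI = x̄ ± t*(s/√n) = 60 ± 1.725(16/√21) = (53.98, 66.02)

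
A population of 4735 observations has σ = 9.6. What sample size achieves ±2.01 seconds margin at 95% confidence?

Without FPC: n₀ = (1.96×9.6/2.01)² = 87.632. With FPC: n = n₀N/(n₀+N-1) = 86.1 → n = 87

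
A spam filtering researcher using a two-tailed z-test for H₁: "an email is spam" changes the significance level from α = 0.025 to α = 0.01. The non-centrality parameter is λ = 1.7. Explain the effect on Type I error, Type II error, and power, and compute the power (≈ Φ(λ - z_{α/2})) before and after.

Decreasing α from 0.025 to 0.01:
• Type I error rate decreases (α is the Type I rate by definition).
• Critical value moves from z_{α/2} = 2.241 to 2.576, so power = Φ(λ - z_{α/2}) goes from Φ(1.7 - 2.241) = 0.294 to Φ(1.7 - 2.576) = 0.191.
• Type II error rate β = 1 - power therefore increases (0.706 → 0.809).
Appropriate when false positives are costly — here, a legitimate email is sent to the spam folder and the user misses it.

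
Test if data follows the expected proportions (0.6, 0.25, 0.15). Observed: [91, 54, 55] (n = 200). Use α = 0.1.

Expected: [120.0, 50.0, 30.0]. χ² = 28.162. df = 2, critical = 4.605. Reject H₀.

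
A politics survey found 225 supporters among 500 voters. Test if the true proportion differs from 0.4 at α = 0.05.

p̂ = 0.45, p₀ = 0.4. z = (p̂ - p₀)/√(p₀(1-p₀)/n) = 2.282. Critical: ±1.96. Reject H₀.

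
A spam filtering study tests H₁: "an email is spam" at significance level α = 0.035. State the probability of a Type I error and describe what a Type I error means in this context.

P(Type I error) = α = 0.035. A Type I error is rejecting H₀ when H₀ is actually true (false positive) — here, concluding that an email is spam when in fact this is not the case. Consequence: a legitimate email is sent to the spam folder and the user misses it.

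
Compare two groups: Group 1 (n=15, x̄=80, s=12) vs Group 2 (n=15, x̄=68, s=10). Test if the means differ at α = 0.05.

Pooled sp = 11.05. t = 2.975, df = 28. Critical t = ±2.048. Reject H₀.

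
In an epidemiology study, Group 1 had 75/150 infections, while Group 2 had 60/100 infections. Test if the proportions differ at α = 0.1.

p̂₁ = 0.5, p̂₂ = 0.6, pooled p̂ = 0.54. z = -1.554. Critical: ±1.645. Fail to reject H₀.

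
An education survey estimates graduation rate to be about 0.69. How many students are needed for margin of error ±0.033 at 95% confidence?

n = z²p(1-p)/E² = 1.96²×0.69×0.31/0.033² = 754.6 → n = 755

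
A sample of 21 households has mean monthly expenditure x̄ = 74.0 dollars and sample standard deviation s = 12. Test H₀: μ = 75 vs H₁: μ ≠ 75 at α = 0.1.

t = (x̄ - μ₀)/(s/√n) = (74.0 - 75)/(12/√21) = -0.382. df = 20, critical t = ±1.725. Fail to reject H₀.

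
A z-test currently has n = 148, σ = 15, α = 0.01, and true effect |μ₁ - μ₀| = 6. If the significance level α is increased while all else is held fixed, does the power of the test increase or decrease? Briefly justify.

Power increases: a larger α lowers the critical value, so more of the H₁ sampling distribution falls in the rejection region.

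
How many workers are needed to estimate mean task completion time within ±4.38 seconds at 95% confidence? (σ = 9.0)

n = (z*σ/E)² = (1.96×9.0/4.38)² = 16.2 → n = 17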